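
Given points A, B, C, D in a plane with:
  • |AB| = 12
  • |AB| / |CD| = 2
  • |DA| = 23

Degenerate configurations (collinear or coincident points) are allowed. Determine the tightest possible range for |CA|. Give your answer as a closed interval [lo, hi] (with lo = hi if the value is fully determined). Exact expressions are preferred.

|CA| ∈ [17, 29]  (≈ [17.0000, 29.0000])

|AB| ∈ {12}
|AD| ∈ {23}
|CD| ∈ {6}
|BD| ∈ [11, 35]
|AC| ∈ [17, 29]
|BC| ∈ [5, 41]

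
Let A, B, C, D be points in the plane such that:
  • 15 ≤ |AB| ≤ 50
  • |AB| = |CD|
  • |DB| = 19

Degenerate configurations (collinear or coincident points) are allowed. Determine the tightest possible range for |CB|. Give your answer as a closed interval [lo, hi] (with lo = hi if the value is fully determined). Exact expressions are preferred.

|AB| ∈ [15, 50]
|BD| ∈ {19}
|CD| ∈ [15, 50]
|AD| ∈ [0, 69]
|BC| ∈ [0, 69]
|AC| ∈ [0, 119]

|CB| ∈ [0, 69]  (≈ [0.0000, 69.0000])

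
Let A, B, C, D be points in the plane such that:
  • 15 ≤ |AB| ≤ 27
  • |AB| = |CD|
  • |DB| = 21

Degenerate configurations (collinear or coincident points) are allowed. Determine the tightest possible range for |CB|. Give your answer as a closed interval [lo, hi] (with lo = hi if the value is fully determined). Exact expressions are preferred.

|CB| ∈ [0, 48]  (≈ [0.0000, 48.0000])

|AB| ∈ [15, 27]
|BD| ∈ {21}
|CD| ∈ [15, 27]
|AD| ∈ [0, 48]
|BC| ∈ [0, 48]
|AC| ∈ [0, 75]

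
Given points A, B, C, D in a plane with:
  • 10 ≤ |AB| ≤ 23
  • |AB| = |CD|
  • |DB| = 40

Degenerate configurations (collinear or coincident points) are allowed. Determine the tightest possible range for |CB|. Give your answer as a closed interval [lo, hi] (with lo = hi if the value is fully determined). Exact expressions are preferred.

|CB| ∈ [17, 63]  (≈ [17.0000, 63.0000])

|AB| ∈ [10, 23]
|BD| ∈ {40}
|CD| ∈ [10, 23]
|AD| ∈ [17, 63]
|BC| ∈ [17, 63]
|AC| ∈ [0, 86]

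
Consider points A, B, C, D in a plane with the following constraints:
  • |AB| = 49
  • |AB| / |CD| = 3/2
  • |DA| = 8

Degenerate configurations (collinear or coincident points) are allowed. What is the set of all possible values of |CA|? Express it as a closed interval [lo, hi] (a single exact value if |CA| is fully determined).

|AB| ∈ {49}
|AD| ∈ {8}
|CD| ∈ {98/3}
|BD| ∈ [41, 57]
|AC| ∈ [74/3, 122/3]
|BC| ∈ [25/3, 269/3]

|CA| ∈ [74/3, 122/3]  (≈ [24.6667, 40.6667])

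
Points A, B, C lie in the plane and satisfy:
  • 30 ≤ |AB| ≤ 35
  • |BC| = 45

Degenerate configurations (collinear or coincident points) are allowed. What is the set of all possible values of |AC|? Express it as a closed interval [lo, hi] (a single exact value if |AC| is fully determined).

|AC| ∈ [10, 80]  (≈ [10.0000, 80.0000])

|AB| ∈ [30, 35]
|BC| ∈ {45}
|AC| ∈ [10, 80]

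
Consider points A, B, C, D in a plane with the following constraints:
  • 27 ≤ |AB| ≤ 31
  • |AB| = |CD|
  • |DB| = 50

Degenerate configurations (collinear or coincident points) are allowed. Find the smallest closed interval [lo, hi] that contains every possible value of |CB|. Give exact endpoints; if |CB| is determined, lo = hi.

|CB| ∈ [19, 81]  (≈ [19.0000, 81.0000])

|AB| ∈ [27, 31]
|BD| ∈ {50}
|CD| ∈ [27, 31]
|AD| ∈ [19, 81]
|BC| ∈ [19, 81]
|AC| ∈ [0, 112]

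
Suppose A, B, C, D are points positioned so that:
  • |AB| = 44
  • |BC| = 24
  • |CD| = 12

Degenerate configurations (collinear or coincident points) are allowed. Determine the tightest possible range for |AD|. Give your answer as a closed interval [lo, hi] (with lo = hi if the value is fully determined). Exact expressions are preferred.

|AB| ∈ {44}
|BC| ∈ {24}
|CD| ∈ {12}
|AC| ∈ [20, 68]
|BD| ∈ [12, 36]
|AD| ∈ [8, 80]

|AD| ∈ [8, 80]  (≈ [8.0000, 80.0000])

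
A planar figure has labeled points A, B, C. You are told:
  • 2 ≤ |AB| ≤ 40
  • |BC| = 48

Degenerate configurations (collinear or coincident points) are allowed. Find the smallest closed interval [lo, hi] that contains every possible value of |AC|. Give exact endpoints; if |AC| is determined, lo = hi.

|AC| ∈ [8, 88]  (≈ [8.0000, 88.0000])

|AB| ∈ [2, 40]
|BC| ∈ {48}
|AC| ∈ [8, 88]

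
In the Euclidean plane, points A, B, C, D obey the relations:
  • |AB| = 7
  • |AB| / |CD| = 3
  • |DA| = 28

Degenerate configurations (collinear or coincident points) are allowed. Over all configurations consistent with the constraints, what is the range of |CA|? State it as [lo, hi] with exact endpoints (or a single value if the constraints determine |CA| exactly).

|CA| ∈ [77/3, 91/3]  (≈ [25.6667, 30.3333])

|AB| ∈ {7}
|AD| ∈ {28}
|CD| ∈ {7/3}
|BD| ∈ [21, 35]
|AC| ∈ [77/3, 91/3]
|BC| ∈ [56/3, 112/3]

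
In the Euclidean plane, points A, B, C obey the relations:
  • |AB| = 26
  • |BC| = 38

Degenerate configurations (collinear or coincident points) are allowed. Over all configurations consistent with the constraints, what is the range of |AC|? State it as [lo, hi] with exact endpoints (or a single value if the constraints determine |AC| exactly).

|AC| ∈ [12, 64]  (≈ [12.0000, 64.0000])

|AB| ∈ {26}
|BC| ∈ {38}
|AC| ∈ [12, 64]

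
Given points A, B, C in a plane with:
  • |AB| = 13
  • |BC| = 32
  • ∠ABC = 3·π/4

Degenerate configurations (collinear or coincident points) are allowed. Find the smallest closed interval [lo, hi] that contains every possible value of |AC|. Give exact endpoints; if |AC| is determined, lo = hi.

|AB| ∈ {13}
|BC| ∈ {32}
|AC| ∈ {√(416·√(2) + 1193)}

|AC| = √(416·√(2) + 1193)  (≈ 42.2056)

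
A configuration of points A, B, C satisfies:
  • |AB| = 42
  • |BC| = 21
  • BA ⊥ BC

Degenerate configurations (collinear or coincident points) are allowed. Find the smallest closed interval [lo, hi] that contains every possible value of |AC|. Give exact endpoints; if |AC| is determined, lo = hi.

|AC| = 21·√(5)  (≈ 46.9574)

|AB| ∈ {42}
|BC| ∈ {21}
|AC| ∈ {21·√(5)}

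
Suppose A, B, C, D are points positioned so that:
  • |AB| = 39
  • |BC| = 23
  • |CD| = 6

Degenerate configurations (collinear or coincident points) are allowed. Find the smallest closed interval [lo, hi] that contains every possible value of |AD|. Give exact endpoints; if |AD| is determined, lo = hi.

|AB| ∈ {39}
|BC| ∈ {23}
|CD| ∈ {6}
|AC| ∈ [16, 62]
|BD| ∈ [17, 29]
|AD| ∈ [10, 68]

|AD| ∈ [10, 68]  (≈ [10.0000, 68.0000])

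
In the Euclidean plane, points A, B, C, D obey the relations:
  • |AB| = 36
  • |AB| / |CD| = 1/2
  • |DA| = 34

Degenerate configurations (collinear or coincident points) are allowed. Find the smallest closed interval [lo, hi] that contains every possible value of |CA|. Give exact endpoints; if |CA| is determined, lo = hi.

|AB| ∈ {36}
|AD| ∈ {34}
|CD| ∈ {72}
|BD| ∈ [2, 70]
|AC| ∈ [38, 106]
|BC| ∈ [2, 142]

|CA| ∈ [38, 106]  (≈ [38.0000, 106.0000])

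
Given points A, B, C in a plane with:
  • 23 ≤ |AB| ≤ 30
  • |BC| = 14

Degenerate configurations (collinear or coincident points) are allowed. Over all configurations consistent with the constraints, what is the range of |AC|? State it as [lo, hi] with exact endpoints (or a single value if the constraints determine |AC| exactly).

|AC| ∈ [9, 44]  (≈ [9.0000, 44.0000])

|AB| ∈ [23, 30]
|BC| ∈ {14}
|AC| ∈ [9, 44]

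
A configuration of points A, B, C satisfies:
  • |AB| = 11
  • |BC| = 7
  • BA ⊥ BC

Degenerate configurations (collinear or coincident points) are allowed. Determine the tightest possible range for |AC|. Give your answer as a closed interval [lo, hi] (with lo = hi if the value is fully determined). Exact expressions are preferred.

|AB| ∈ {11}
|BC| ∈ {7}
|AC| ∈ {√(170)}

|AC| = √(170)  (≈ 13.0384)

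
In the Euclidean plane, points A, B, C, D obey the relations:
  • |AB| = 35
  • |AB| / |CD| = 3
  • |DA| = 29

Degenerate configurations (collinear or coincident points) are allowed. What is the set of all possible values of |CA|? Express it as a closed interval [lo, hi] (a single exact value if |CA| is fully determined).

|CA| ∈ [52/3, 122/3]  (≈ [17.3333, 40.6667])

|AB| ∈ {35}
|AD| ∈ {29}
|CD| ∈ {35/3}
|BD| ∈ [6, 64]
|AC| ∈ [52/3, 122/3]
|BC| ∈ [0, 227/3]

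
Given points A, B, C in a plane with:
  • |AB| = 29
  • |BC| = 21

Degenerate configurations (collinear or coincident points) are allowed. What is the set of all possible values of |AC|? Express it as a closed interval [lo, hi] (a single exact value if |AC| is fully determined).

|AC| ∈ [8, 50]  (≈ [8.0000, 50.0000])

|AB| ∈ {29}
|BC| ∈ {21}
|AC| ∈ [8, 50]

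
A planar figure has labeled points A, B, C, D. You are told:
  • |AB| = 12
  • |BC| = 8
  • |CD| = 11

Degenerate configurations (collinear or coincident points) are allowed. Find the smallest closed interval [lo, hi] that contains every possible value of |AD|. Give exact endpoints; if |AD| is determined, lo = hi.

|AD| ∈ [0, 31]  (≈ [0.0000, 31.0000])

|AB| ∈ {12}
|BC| ∈ {8}
|CD| ∈ {11}
|AC| ∈ [4, 20]
|BD| ∈ [3, 19]
|AD| ∈ [0, 31]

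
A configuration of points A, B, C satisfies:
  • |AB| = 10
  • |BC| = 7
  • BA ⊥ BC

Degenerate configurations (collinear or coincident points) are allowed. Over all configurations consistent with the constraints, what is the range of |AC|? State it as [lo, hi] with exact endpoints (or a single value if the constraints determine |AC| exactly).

|AC| = √(149)  (≈ 12.2066)

|AB| ∈ {10}
|BC| ∈ {7}
|AC| ∈ {√(149)}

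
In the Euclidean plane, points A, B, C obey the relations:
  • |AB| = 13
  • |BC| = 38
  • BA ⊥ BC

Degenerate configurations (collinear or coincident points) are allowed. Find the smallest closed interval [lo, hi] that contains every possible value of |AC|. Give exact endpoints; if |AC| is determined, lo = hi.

|AB| ∈ {13}
|BC| ∈ {38}
|AC| ∈ {√(1613)}

|AC| = √(1613)  (≈ 40.1622)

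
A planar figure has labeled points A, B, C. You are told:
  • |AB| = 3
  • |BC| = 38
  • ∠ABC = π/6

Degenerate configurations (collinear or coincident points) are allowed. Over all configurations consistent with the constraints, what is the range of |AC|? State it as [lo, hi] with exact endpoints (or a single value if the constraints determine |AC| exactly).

|AC| = √(1453 - 114·√(3))  (≈ 35.4337)

|AB| ∈ {3}
|BC| ∈ {38}
|AC| ∈ {√(1453 - 114·√(3))}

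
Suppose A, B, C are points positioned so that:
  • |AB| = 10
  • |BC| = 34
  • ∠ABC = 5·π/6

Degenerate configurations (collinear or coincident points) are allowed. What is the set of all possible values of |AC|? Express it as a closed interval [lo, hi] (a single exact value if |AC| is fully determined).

|AB| ∈ {10}
|BC| ∈ {34}
|AC| ∈ {2·√(85·√(3) + 314)}

|AC| = 2·√(85·√(3) + 314)  (≈ 42.9523)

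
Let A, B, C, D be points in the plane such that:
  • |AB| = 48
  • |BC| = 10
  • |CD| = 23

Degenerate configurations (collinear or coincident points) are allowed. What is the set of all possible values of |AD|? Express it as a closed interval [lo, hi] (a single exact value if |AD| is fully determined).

|AD| ∈ [15, 81]  (≈ [15.0000, 81.0000])

|AB| ∈ {48}
|BC| ∈ {10}
|CD| ∈ {23}
|AC| ∈ [38, 58]
|BD| ∈ [13, 33]
|AD| ∈ [15, 81]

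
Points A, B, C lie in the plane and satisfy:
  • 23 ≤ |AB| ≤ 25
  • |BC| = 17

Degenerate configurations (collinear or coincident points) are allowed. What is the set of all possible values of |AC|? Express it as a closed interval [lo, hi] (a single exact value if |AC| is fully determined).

|AB| ∈ [23, 25]
|BC| ∈ {17}
|AC| ∈ [6, 42]

|AC| ∈ [6, 42]  (≈ [6.0000, 42.0000])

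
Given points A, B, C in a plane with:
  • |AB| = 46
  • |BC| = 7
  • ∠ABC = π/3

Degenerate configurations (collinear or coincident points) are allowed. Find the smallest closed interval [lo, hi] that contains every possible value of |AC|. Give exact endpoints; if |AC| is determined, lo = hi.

|AC| = √(1843)  (≈ 42.9302)

|AB| ∈ {46}
|BC| ∈ {7}
|AC| ∈ {√(1843)}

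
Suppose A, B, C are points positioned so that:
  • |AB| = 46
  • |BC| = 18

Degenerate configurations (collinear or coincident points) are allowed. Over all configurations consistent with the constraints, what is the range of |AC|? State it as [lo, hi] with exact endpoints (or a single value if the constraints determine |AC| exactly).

|AC| ∈ [28, 64]  (≈ [28.0000, 64.0000])

|AB| ∈ {46}
|BC| ∈ {18}
|AC| ∈ [28, 64]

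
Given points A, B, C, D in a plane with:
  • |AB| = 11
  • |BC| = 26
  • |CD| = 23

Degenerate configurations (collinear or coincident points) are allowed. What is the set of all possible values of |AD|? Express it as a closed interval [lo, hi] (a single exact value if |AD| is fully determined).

|AD| ∈ [0, 60]  (≈ [0.0000, 60.0000])

|AB| ∈ {11}
|BC| ∈ {26}
|CD| ∈ {23}
|AC| ∈ [15, 37]
|BD| ∈ [3, 49]
|AD| ∈ [0, 60]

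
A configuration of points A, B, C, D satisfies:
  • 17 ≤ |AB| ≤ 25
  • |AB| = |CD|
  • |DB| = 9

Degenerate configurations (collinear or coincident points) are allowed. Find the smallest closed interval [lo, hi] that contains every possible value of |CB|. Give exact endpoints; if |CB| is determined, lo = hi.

|CB| ∈ [8, 34]  (≈ [8.0000, 34.0000])

|AB| ∈ [17, 25]
|BD| ∈ {9}
|CD| ∈ [17, 25]
|AD| ∈ [8, 34]
|BC| ∈ [8, 34]
|AC| ∈ [0, 59]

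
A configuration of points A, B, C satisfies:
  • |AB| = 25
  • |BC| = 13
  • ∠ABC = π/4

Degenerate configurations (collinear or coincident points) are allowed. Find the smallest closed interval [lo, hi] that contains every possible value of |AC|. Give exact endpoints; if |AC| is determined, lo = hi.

|AC| = √(794 - 325·√(2))  (≈ 18.2861)

|AB| ∈ {25}
|BC| ∈ {13}
|AC| ∈ {√(794 - 325·√(2))}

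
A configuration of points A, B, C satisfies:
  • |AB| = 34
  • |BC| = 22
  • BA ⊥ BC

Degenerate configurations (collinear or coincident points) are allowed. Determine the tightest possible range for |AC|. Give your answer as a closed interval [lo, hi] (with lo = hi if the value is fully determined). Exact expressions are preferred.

|AB| ∈ {34}
|BC| ∈ {22}
|AC| ∈ {2·√(410)}

|AC| = 2·√(410)  (≈ 40.4969)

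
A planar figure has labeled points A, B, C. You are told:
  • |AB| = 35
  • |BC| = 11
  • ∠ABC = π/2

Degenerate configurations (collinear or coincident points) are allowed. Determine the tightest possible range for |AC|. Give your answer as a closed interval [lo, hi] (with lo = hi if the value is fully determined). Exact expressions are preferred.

|AC| = √(1346)  (≈ 36.6879)

|AB| ∈ {35}
|BC| ∈ {11}
|AC| ∈ {√(1346)}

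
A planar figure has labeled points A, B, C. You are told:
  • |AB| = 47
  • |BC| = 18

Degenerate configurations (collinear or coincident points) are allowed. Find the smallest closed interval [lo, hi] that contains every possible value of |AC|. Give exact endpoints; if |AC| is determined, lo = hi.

|AB| ∈ {47}
|BC| ∈ {18}
|AC| ∈ [29, 65]

|AC| ∈ [29, 65]  (≈ [29.0000, 65.0000])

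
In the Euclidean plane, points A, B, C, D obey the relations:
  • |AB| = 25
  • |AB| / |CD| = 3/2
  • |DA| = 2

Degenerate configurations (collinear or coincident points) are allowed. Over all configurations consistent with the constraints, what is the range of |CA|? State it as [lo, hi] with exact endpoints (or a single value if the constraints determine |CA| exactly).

|CA| ∈ [44/3, 56/3]  (≈ [14.6667, 18.6667])

|AB| ∈ {25}
|AD| ∈ {2}
|CD| ∈ {50/3}
|BD| ∈ [23, 27]
|AC| ∈ [44/3, 56/3]
|BC| ∈ [19/3, 131/3]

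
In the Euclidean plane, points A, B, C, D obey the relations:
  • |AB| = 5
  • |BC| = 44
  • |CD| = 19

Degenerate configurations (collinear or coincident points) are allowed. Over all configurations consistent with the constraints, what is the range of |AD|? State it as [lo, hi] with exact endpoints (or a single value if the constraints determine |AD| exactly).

|AB| ∈ {5}
|BC| ∈ {44}
|CD| ∈ {19}
|AC| ∈ [39, 49]
|BD| ∈ [25, 63]
|AD| ∈ [20, 68]

|AD| ∈ [20, 68]  (≈ [20.0000, 68.0000])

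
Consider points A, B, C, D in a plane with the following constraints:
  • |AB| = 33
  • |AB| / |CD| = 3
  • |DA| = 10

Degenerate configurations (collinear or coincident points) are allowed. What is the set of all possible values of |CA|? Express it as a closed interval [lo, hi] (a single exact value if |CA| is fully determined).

|CA| ∈ [1, 21]  (≈ [1.0000, 21.0000])

|AB| ∈ {33}
|AD| ∈ {10}
|CD| ∈ {11}
|BD| ∈ [23, 43]
|AC| ∈ [1, 21]
|BC| ∈ [12, 54]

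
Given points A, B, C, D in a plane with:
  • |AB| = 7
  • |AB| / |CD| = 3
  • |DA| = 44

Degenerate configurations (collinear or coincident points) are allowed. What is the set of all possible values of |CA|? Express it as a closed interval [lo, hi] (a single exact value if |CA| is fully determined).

|AB| ∈ {7}
|AD| ∈ {44}
|CD| ∈ {7/3}
|BD| ∈ [37, 51]
|AC| ∈ [125/3, 139/3]
|BC| ∈ [104/3, 160/3]

|CA| ∈ [125/3, 139/3]  (≈ [41.6667, 46.3333])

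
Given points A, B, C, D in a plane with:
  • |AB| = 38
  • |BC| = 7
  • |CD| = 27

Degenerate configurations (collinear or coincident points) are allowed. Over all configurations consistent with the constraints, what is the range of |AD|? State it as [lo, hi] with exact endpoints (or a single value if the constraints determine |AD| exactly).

|AD| ∈ [4, 72]  (≈ [4.0000, 72.0000])

|AB| ∈ {38}
|BC| ∈ {7}
|CD| ∈ {27}
|AC| ∈ [31, 45]
|BD| ∈ [20, 34]
|AD| ∈ [4, 72]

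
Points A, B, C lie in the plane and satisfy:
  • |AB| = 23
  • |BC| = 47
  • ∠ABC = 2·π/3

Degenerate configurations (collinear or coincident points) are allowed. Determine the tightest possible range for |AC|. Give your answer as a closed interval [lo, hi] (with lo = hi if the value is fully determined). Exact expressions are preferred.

|AB| ∈ {23}
|BC| ∈ {47}
|AC| ∈ {√(3819)}

|AC| = √(3819)  (≈ 61.7981)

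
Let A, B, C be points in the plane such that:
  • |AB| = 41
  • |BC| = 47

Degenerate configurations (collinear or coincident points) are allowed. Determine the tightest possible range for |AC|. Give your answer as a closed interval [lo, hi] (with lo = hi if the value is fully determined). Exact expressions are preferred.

|AC| ∈ [6, 88]  (≈ [6.0000, 88.0000])

|AB| ∈ {41}
|BC| ∈ {47}
|AC| ∈ [6, 88]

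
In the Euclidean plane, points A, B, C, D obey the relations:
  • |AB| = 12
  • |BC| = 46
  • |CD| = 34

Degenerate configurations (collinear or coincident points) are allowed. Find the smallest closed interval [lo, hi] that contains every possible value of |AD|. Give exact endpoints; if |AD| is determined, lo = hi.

|AB| ∈ {12}
|BC| ∈ {46}
|CD| ∈ {34}
|AC| ∈ [34, 58]
|BD| ∈ [12, 80]
|AD| ∈ [0, 92]

|AD| ∈ [0, 92]  (≈ [0.0000, 92.0000])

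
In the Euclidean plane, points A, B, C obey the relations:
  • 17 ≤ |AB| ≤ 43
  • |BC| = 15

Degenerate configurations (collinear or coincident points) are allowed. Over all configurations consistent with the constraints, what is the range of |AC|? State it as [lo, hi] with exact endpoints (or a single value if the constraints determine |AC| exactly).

|AB| ∈ [17, 43]
|BC| ∈ {15}
|AC| ∈ [2, 58]

|AC| ∈ [2, 58]  (≈ [2.0000, 58.0000])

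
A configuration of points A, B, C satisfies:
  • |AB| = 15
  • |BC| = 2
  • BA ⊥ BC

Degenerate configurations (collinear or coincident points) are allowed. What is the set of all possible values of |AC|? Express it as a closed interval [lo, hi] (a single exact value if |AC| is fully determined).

|AB| ∈ {15}
|BC| ∈ {2}
|AC| ∈ {√(229)}

|AC| = √(229)  (≈ 15.1327)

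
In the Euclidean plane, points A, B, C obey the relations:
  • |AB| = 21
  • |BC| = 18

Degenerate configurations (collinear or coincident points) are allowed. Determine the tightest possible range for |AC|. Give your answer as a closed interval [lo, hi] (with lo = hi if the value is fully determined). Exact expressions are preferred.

|AB| ∈ {21}
|BC| ∈ {18}
|AC| ∈ [3, 39]

|AC| ∈ [3, 39]  (≈ [3.0000, 39.0000])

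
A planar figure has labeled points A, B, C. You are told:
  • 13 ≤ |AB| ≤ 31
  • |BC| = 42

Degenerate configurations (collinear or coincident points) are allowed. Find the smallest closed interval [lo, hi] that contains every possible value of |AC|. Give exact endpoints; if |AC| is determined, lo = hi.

|AC| ∈ [11, 73]  (≈ [11.0000, 73.0000])

|AB| ∈ [13, 31]
|BC| ∈ {42}
|AC| ∈ [11, 73]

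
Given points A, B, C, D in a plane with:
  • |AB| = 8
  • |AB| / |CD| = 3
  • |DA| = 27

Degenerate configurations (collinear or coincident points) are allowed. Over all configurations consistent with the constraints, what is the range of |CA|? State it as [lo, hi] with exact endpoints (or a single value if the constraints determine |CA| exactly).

|CA| ∈ [73/3, 89/3]  (≈ [24.3333, 29.6667])

|AB| ∈ {8}
|AD| ∈ {27}
|CD| ∈ {8/3}
|BD| ∈ [19, 35]
|AC| ∈ [73/3, 89/3]
|BC| ∈ [49/3, 113/3]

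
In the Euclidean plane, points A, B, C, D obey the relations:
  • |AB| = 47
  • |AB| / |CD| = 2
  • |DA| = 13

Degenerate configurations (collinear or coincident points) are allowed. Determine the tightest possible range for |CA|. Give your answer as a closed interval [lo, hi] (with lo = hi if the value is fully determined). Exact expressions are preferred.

|CA| ∈ [21/2, 73/2]  (≈ [10.5000, 36.5000])

|AB| ∈ {47}
|AD| ∈ {13}
|CD| ∈ {47/2}
|BD| ∈ [34, 60]
|AC| ∈ [21/2, 73/2]
|BC| ∈ [21/2, 167/2]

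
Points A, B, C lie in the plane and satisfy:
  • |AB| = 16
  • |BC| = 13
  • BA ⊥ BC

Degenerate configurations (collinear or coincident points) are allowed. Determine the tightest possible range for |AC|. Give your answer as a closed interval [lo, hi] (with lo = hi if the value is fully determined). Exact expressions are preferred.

|AC| = 5·√(17)  (≈ 20.6155)

|AB| ∈ {16}
|BC| ∈ {13}
|AC| ∈ {5·√(17)}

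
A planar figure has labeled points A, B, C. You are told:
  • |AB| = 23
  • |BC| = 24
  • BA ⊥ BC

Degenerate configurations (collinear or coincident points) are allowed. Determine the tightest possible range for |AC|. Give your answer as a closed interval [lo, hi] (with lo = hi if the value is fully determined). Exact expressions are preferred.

|AB| ∈ {23}
|BC| ∈ {24}
|AC| ∈ {√(1105)}

|AC| = √(1105)  (≈ 33.2415)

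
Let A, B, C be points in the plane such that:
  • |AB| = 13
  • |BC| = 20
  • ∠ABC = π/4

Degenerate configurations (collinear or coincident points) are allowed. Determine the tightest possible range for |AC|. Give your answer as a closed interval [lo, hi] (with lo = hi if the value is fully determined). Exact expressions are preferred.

|AC| = √(569 - 260·√(2))  (≈ 14.1882)

|AB| ∈ {13}
|BC| ∈ {20}
|AC| ∈ {√(569 - 260·√(2))}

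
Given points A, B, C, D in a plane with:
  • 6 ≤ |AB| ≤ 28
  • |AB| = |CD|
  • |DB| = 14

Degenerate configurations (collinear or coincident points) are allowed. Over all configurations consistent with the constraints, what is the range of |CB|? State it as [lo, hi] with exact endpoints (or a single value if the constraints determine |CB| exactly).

|CB| ∈ [0, 42]  (≈ [0.0000, 42.0000])

|AB| ∈ [6, 28]
|BD| ∈ {14}
|CD| ∈ [6, 28]
|AD| ∈ [0, 42]
|BC| ∈ [0, 42]
|AC| ∈ [0, 70]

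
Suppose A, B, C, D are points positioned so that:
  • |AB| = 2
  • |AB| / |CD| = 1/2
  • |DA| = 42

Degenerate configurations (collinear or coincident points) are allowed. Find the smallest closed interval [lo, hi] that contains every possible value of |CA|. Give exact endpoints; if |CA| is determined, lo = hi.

|CA| ∈ [38, 46]  (≈ [38.0000, 46.0000])

|AB| ∈ {2}
|AD| ∈ {42}
|CD| ∈ {4}
|BD| ∈ [40, 44]
|AC| ∈ [38, 46]
|BC| ∈ [36, 48]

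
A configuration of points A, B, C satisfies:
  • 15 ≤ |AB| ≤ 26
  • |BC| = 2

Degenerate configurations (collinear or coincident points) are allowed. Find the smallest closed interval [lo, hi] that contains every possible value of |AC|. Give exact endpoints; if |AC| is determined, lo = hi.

|AC| ∈ [13, 28]  (≈ [13.0000, 28.0000])

|AB| ∈ [15, 26]
|BC| ∈ {2}
|AC| ∈ [13, 28]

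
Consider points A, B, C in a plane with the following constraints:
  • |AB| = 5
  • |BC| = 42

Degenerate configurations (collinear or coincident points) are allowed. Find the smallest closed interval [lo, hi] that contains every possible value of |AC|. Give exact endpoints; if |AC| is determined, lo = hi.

|AB| ∈ {5}
|BC| ∈ {42}
|AC| ∈ [37, 47]

|AC| ∈ [37, 47]  (≈ [37.0000, 47.0000])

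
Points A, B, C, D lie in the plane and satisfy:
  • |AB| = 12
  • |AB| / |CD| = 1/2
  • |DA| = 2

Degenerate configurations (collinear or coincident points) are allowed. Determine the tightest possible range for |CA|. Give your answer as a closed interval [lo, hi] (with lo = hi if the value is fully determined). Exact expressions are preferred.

|AB| ∈ {12}
|AD| ∈ {2}
|CD| ∈ {24}
|BD| ∈ [10, 14]
|AC| ∈ [22, 26]
|BC| ∈ [10, 38]

|CA| ∈ [22, 26]  (≈ [22.0000, 26.0000])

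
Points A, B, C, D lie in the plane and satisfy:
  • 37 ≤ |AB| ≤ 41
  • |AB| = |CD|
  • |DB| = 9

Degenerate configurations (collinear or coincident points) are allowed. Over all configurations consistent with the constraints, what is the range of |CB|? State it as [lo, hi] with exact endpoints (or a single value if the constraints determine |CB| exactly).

|CB| ∈ [28, 50]  (≈ [28.0000, 50.0000])

|AB| ∈ [37, 41]
|BD| ∈ {9}
|CD| ∈ [37, 41]
|AD| ∈ [28, 50]
|BC| ∈ [28, 50]
|AC| ∈ [0, 91]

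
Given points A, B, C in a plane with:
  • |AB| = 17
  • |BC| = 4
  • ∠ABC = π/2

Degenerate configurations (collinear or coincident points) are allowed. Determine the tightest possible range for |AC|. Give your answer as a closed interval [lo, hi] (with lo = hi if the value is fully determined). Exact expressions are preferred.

|AB| ∈ {17}
|BC| ∈ {4}
|AC| ∈ {√(305)}

|AC| = √(305)  (≈ 17.4642)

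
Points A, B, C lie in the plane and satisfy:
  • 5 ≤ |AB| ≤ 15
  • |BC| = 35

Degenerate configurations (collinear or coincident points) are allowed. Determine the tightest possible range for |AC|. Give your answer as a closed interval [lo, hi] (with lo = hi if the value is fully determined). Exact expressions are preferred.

|AC| ∈ [20, 50]  (≈ [20.0000, 50.0000])

|AB| ∈ [5, 15]
|BC| ∈ {35}
|AC| ∈ [20, 50]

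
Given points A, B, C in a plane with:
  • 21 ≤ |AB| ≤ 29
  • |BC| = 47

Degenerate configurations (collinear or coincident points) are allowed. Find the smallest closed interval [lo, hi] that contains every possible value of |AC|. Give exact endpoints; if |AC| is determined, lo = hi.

|AC| ∈ [18, 76]  (≈ [18.0000, 76.0000])

|AB| ∈ [21, 29]
|BC| ∈ {47}
|AC| ∈ [18, 76]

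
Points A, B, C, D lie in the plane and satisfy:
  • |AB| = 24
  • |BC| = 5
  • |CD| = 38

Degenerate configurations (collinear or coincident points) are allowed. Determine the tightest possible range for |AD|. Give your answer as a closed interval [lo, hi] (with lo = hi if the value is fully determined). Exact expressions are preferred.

|AD| ∈ [9, 67]  (≈ [9.0000, 67.0000])

|AB| ∈ {24}
|BC| ∈ {5}
|CD| ∈ {38}
|AC| ∈ [19, 29]
|BD| ∈ [33, 43]
|AD| ∈ [9, 67]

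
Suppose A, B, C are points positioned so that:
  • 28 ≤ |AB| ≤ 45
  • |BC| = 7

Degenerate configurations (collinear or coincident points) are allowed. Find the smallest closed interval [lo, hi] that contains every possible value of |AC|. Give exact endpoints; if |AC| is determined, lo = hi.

|AB| ∈ [28, 45]
|BC| ∈ {7}
|AC| ∈ [21, 52]

|AC| ∈ [21, 52]  (≈ [21.0000, 52.0000])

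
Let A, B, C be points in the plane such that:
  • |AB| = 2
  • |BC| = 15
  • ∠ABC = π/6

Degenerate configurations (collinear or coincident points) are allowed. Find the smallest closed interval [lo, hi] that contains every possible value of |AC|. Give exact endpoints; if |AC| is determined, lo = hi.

|AB| ∈ {2}
|BC| ∈ {15}
|AC| ∈ {√(229 - 30·√(3))}

|AC| = √(229 - 30·√(3))  (≈ 13.3056)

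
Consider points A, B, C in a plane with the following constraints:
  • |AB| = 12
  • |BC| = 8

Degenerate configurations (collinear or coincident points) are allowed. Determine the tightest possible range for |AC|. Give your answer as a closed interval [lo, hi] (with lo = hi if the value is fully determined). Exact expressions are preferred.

|AB| ∈ {12}
|BC| ∈ {8}
|AC| ∈ [4, 20]

|AC| ∈ [4, 20]  (≈ [4.0000, 20.0000])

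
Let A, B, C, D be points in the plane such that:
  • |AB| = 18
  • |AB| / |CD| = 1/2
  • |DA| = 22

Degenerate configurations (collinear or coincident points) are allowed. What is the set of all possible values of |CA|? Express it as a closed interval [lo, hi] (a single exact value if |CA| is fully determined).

|CA| ∈ [14, 58]  (≈ [14.0000, 58.0000])

|AB| ∈ {18}
|AD| ∈ {22}
|CD| ∈ {36}
|BD| ∈ [4, 40]
|AC| ∈ [14, 58]
|BC| ∈ [0, 76]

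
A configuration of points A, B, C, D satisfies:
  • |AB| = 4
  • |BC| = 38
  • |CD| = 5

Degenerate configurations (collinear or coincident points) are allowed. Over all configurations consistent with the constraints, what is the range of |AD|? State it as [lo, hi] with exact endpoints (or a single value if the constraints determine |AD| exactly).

|AB| ∈ {4}
|BC| ∈ {38}
|CD| ∈ {5}
|AC| ∈ [34, 42]
|BD| ∈ [33, 43]
|AD| ∈ [29, 47]

|AD| ∈ [29, 47]  (≈ [29.0000, 47.0000])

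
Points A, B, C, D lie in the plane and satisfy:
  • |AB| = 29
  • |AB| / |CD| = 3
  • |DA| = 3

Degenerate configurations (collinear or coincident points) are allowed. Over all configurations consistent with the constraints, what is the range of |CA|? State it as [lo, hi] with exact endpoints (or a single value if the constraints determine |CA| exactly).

|AB| ∈ {29}
|AD| ∈ {3}
|CD| ∈ {29/3}
|BD| ∈ [26, 32]
|AC| ∈ [20/3, 38/3]
|BC| ∈ [49/3, 125/3]

|CA| ∈ [20/3, 38/3]  (≈ [6.6667, 12.6667])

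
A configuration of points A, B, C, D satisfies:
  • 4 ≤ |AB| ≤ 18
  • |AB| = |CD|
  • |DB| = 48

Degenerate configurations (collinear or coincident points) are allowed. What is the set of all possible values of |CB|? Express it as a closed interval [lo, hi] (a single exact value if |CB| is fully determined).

|CB| ∈ [30, 66]  (≈ [30.0000, 66.0000])

|AB| ∈ [4, 18]
|BD| ∈ {48}
|CD| ∈ [4, 18]
|AD| ∈ [30, 66]
|BC| ∈ [30, 66]
|AC| ∈ [12, 84]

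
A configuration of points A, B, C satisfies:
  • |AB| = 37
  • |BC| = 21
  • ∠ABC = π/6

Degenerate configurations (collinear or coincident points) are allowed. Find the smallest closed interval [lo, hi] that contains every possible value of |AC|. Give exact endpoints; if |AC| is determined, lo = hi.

|AC| = √(1810 - 777·√(3))  (≈ 21.5452)

|AB| ∈ {37}
|BC| ∈ {21}
|AC| ∈ {√(1810 - 777·√(3))}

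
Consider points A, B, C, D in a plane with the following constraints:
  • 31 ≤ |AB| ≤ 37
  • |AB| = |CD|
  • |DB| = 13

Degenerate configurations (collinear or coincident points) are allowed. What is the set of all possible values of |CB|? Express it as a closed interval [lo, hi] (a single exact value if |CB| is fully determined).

|CB| ∈ [18, 50]  (≈ [18.0000, 50.0000])

|AB| ∈ [31, 37]
|BD| ∈ {13}
|CD| ∈ [31, 37]
|AD| ∈ [18, 50]
|BC| ∈ [18, 50]
|AC| ∈ [0, 87]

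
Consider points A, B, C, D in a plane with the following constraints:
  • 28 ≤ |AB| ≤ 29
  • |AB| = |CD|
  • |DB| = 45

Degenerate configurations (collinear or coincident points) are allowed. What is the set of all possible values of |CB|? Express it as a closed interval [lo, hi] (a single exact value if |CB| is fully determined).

|CB| ∈ [16, 74]  (≈ [16.0000, 74.0000])

|AB| ∈ [28, 29]
|BD| ∈ {45}
|CD| ∈ [28, 29]
|AD| ∈ [16, 74]
|BC| ∈ [16, 74]
|AC| ∈ [0, 103]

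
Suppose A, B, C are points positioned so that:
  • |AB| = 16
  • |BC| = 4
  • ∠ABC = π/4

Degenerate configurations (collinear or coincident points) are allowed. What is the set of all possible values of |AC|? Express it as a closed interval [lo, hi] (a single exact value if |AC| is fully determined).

|AC| = 4·√(17 - 4·√(2))  (≈ 13.4718)

|AB| ∈ {16}
|BC| ∈ {4}
|AC| ∈ {4·√(17 - 4·√(2))}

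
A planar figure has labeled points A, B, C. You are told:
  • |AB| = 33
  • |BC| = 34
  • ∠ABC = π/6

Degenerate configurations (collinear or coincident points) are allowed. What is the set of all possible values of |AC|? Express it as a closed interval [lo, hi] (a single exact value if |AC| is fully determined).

|AB| ∈ {33}
|BC| ∈ {34}
|AC| ∈ {√(2245 - 1122·√(3))}

|AC| = √(2245 - 1122·√(3))  (≈ 17.3678)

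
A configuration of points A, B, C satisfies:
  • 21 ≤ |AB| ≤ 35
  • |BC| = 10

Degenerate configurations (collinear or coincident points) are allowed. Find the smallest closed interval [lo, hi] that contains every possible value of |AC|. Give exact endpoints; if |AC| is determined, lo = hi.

|AC| ∈ [11, 45]  (≈ [11.0000, 45.0000])

|AB| ∈ [21, 35]
|BC| ∈ {10}
|AC| ∈ [11, 45]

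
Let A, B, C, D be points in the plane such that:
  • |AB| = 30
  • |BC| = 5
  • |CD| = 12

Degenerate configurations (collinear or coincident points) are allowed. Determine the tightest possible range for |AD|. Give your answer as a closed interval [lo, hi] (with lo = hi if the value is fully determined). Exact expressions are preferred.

|AD| ∈ [13, 47]  (≈ [13.0000, 47.0000])

|AB| ∈ {30}
|BC| ∈ {5}
|CD| ∈ {12}
|AC| ∈ [25, 35]
|BD| ∈ [7, 17]
|AD| ∈ [13, 47]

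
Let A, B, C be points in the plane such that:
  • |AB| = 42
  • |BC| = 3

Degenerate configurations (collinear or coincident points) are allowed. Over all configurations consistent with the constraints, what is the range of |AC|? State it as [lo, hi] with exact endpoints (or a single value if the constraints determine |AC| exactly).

|AB| ∈ {42}
|BC| ∈ {3}
|AC| ∈ [39, 45]

|AC| ∈ [39, 45]  (≈ [39.0000, 45.0000])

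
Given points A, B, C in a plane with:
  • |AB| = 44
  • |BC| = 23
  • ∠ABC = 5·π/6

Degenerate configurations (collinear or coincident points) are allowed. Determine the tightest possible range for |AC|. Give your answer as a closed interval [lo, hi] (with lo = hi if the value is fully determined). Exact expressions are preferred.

|AB| ∈ {44}
|BC| ∈ {23}
|AC| ∈ {√(1012·√(3) + 2465)}

|AC| = √(1012·√(3) + 2465)  (≈ 64.9449)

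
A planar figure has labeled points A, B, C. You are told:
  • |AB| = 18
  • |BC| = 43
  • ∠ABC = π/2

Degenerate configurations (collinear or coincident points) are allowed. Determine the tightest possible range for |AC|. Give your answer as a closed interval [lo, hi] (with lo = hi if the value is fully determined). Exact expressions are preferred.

|AC| = √(2173)  (≈ 46.6154)

|AB| ∈ {18}
|BC| ∈ {43}
|AC| ∈ {√(2173)}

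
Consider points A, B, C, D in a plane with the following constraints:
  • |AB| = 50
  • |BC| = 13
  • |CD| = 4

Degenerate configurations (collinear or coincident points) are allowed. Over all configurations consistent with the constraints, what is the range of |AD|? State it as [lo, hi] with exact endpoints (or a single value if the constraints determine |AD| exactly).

|AB| ∈ {50}
|BC| ∈ {13}
|CD| ∈ {4}
|AC| ∈ [37, 63]
|BD| ∈ [9, 17]
|AD| ∈ [33, 67]

|AD| ∈ [33, 67]  (≈ [33.0000, 67.0000])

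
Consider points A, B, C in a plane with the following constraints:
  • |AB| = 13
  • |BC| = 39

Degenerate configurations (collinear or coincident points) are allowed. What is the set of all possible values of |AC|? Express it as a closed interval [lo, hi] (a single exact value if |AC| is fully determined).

|AC| ∈ [26, 52]  (≈ [26.0000, 52.0000])

|AB| ∈ {13}
|BC| ∈ {39}
|AC| ∈ [26, 52]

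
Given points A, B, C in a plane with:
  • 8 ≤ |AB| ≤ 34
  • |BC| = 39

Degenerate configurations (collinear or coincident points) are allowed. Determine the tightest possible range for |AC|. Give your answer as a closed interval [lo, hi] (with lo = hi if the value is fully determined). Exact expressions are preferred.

|AB| ∈ [8, 34]
|BC| ∈ {39}
|AC| ∈ [5, 73]

|AC| ∈ [5, 73]  (≈ [5.0000, 73.0000])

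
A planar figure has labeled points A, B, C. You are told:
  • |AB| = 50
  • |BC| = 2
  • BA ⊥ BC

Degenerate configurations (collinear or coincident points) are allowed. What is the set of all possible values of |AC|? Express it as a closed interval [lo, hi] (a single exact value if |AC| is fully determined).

|AC| = 2·√(626)  (≈ 50.0400)

|AB| ∈ {50}
|BC| ∈ {2}
|AC| ∈ {2·√(626)}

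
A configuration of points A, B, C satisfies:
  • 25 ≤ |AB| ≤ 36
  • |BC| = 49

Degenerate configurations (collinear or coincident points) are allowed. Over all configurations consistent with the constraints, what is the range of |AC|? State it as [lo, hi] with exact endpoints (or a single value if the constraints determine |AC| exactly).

|AC| ∈ [13, 85]  (≈ [13.0000, 85.0000])

|AB| ∈ [25, 36]
|BC| ∈ {49}
|AC| ∈ [13, 85]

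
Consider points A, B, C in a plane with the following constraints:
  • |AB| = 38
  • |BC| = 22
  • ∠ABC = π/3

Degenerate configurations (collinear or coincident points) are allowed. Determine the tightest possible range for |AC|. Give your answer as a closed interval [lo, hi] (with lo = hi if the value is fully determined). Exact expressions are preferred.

|AC| = 2·√(273)  (≈ 33.0454)

|AB| ∈ {38}
|BC| ∈ {22}
|AC| ∈ {2·√(273)}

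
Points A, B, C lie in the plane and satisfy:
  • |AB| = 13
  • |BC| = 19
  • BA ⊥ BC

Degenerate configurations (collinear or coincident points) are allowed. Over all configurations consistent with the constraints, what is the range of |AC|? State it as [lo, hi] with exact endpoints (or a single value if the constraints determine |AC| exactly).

|AB| ∈ {13}
|BC| ∈ {19}
|AC| ∈ {√(530)}

|AC| = √(530)  (≈ 23.0217)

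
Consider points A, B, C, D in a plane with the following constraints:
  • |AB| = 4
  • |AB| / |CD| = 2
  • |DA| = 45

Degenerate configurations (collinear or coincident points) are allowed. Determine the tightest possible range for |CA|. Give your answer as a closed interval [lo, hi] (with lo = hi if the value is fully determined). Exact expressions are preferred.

|CA| ∈ [43, 47]  (≈ [43.0000, 47.0000])

|AB| ∈ {4}
|AD| ∈ {45}
|CD| ∈ {2}
|BD| ∈ [41, 49]
|AC| ∈ [43, 47]
|BC| ∈ [39, 51]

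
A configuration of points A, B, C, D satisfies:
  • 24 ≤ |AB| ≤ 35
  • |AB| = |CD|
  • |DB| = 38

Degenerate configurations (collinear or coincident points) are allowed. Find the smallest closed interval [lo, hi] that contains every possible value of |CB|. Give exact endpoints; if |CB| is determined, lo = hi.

|AB| ∈ [24, 35]
|BD| ∈ {38}
|CD| ∈ [24, 35]
|AD| ∈ [3, 73]
|BC| ∈ [3, 73]
|AC| ∈ [0, 108]

|CB| ∈ [3, 73]  (≈ [3.0000, 73.0000])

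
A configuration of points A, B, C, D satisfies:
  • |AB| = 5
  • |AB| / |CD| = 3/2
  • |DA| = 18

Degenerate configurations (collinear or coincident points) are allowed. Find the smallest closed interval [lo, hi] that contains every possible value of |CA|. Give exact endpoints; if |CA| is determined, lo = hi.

|CA| ∈ [44/3, 64/3]  (≈ [14.6667, 21.3333])

|AB| ∈ {5}
|AD| ∈ {18}
|CD| ∈ {10/3}
|BD| ∈ [13, 23]
|AC| ∈ [44/3, 64/3]
|BC| ∈ [29/3, 79/3]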